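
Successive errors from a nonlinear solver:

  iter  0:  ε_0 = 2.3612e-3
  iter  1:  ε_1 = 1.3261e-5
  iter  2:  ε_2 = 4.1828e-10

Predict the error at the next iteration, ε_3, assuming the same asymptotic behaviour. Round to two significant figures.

First estimate the order: p ≈ ln(ε_2/ε_1) / ln(ε_1/ε_0) = ln(4.1828e-10/1.3261e-5)/ln(1.3261e-5/2.3612e-3) = ln(3.15421e-05)/ln(0.00561621) ≈ 2.0000.
Then ε_3 ≈ ε_2·(ε_2/ε_1)^p = 4.1828e-10·(3.15421e-05)^2.0000 = 4.1828e-10·9.94904e-10 ≈ 4.161e-19.

4.2e-19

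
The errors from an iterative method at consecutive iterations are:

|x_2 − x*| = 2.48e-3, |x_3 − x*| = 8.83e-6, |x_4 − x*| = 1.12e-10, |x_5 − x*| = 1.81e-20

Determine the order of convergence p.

Consecutive ratios: |x_5 − x*|/|x_4 − x*| = 1.81e-20/1.12e-10 = 1.61607e-10, |x_4 − x*|/|x_3 − x*| = 1.12e-10/8.83e-6 = 1.2684e-05.
p ≈ ln(1.61607e-10)/ln(1.2684e-05) = -22.5459/-11.2752 ≈ 2.00.
So the convergence is quadratic (order 2).

2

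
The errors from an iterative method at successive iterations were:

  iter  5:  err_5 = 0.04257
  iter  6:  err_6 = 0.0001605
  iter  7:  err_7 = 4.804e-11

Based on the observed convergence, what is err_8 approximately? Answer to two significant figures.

First estimate the order: p ≈ ln(err_7/err_6) / ln(err_6/err_5) = ln(4.804e-11/0.0001605)/ln(0.0001605/0.04257) = ln(2.99315e-07)/ln(0.00377026) ≈ 2.6918.
Then err_8 ≈ err_7·(err_7/err_6)^p = 4.804e-11·(2.99315e-07)^2.6918 = 4.804e-11·2.74816e-18 ≈ 1.32e-28.

1.3e-28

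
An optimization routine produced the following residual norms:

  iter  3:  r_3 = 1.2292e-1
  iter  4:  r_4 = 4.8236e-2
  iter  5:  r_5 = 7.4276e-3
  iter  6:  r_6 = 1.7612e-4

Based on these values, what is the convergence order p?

Consecutive ratios: r_6/r_5 = 1.7612e-4/7.4276e-3 = 0.0237116, r_5/r_4 = 7.4276e-3/4.8236e-2 = 0.153985.
p ≈ ln(0.0237116)/ln(0.153985) = -3.7418/-1.8709 ≈ 2.00.
So the convergence is quadratic (order 2).

2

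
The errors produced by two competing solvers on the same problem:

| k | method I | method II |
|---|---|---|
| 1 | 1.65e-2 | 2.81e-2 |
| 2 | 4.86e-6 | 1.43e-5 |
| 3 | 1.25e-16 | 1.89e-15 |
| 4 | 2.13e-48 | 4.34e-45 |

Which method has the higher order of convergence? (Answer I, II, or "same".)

Method I: p ≈ ln(2.13e-48/1.25e-16)/ln(1.25e-16/4.86e-6) ≈ 3.00.
Method II: p ≈ ln(4.34e-45/1.89e-15)/ln(1.89e-15/1.43e-5) ≈ 3.00.
Both orders ≈ 3.0 — effectively the same.

same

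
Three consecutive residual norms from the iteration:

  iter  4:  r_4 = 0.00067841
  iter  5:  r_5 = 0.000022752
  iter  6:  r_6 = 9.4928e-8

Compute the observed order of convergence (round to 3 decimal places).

1.614

p ≈ ln(r_6/r_5) / ln(r_5/r_4)
  = ln(9.4928e-8/0.000022752) / ln(0.000022752/0.00067841)
  = ln(0.00417229) / ln(0.0335372)
  = -5.479290 / -3.395100 ≈ 1.613882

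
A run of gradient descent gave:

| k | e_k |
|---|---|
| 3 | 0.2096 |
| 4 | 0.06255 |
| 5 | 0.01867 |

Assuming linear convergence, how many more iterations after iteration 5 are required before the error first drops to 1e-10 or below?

16

Rate ρ ≈ e_5/e_4 = 0.01867/0.06255 = 0.2985.
After j more steps, e_{5+j} ≈ 0.01867·ρ^j; need ρ^j ≤ 1e-10/0.01867 = 5.35619e-09.
j ≥ ln(5.35619e-09)/ln(0.2985) = -19.0450/-1.20899 = 15.753.
So 16 more iterations are needed.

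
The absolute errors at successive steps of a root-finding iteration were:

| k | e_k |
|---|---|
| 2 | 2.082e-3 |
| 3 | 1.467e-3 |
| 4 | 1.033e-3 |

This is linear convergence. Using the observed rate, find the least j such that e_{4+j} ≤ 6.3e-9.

35

Rate ρ ≈ e_4/e_3 = 1.033e-3/1.467e-3 = 0.7042.
After j more steps, e_{4+j} ≈ 1.033e-3·ρ^j; need ρ^j ≤ 6.3e-9/1.033e-3 = 6.09874e-06.
j ≥ ln(6.09874e-06)/ln(0.7042) = -12.0074/-0.35069 = 34.239.
So 35 more iterations are needed.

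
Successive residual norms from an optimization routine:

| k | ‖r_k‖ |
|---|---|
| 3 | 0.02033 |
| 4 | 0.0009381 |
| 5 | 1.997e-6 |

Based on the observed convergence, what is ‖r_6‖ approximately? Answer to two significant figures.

9.0e-12

First estimate the order: p ≈ ln(‖r_5‖/‖r_4‖) / ln(‖r_4‖/‖r_3‖) = ln(1.997e-6/0.0009381)/ln(0.0009381/0.02033) = ln(0.00212877)/ln(0.0461436) ≈ 2.0001.
Then ‖r_6‖ ≈ ‖r_5‖·(‖r_5‖/‖r_4‖)^p = 1.997e-6·(0.00212877)^2.0001 = 1.997e-6·4.52887e-06 ≈ 9.044e-12.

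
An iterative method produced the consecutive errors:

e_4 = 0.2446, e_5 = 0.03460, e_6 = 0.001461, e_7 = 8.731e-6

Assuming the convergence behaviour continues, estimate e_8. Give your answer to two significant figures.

2.2e-9

First estimate the order: p ≈ ln(e_7/e_6) / ln(e_6/e_5) = ln(8.731e-6/0.001461)/ln(0.001461/0.03460) = ln(0.00597604)/ln(0.0422254) ≈ 1.6178.
Then e_8 ≈ e_7·(e_7/e_6)^p = 8.731e-6·(0.00597604)^1.6178 = 8.731e-6·0.000252745 ≈ 2.207e-09.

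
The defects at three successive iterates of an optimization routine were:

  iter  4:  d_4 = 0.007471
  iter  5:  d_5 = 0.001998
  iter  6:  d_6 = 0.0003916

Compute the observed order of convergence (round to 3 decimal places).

p ≈ ln(d_6/d_5) / ln(d_5/d_4)
  = ln(0.0003916/0.001998) / ln(0.001998/0.007471)
  = ln(0.195996) / ln(0.267434)
  = -1.629661 / -1.318882 ≈ 1.235638

1.236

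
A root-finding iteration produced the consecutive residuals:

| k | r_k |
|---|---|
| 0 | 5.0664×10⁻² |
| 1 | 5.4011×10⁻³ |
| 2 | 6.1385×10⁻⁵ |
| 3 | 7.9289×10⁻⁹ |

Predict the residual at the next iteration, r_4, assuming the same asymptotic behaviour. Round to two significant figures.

First estimate the order: p ≈ ln(r_3/r_2) / ln(r_2/r_1) = ln(7.9289×10⁻⁹/6.1385×10⁻⁵)/ln(6.1385×10⁻⁵/5.4011×10⁻³) = ln(0.000129167)/ln(0.0113653) ≈ 2.0000.
Then r_4 ≈ r_3·(r_3/r_2)^p = 7.9289×10⁻⁹·(0.000129167)^2.0000 = 7.9289×10⁻⁹·1.66841e-08 ≈ 1.323e-16.

1.3e-16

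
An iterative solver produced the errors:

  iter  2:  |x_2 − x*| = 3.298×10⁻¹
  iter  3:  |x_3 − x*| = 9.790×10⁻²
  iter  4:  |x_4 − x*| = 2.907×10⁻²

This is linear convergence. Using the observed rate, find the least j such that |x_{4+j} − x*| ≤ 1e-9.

15

Rate ρ ≈ |x_4 − x*|/|x_3 − x*| = 2.907×10⁻²/9.790×10⁻² = 0.2969.
After j more steps, |x_{4+j} − x*| ≈ 2.907×10⁻²·ρ^j; need ρ^j ≤ 1e-9/2.907×10⁻² = 3.43997e-08.
j ≥ ln(3.43997e-08)/ln(0.2969) = -17.1852/-1.21436 = 14.152.
So 15 more iterations are needed.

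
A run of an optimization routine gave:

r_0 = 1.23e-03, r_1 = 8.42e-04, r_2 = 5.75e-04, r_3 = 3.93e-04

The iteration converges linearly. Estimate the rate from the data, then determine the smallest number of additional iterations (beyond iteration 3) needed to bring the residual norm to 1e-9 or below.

34

Rate ρ ≈ r_3/r_2 = 3.93e-04/5.75e-04 = 0.6835.
After j more steps, r_{3+j} ≈ 3.93e-04·ρ^j; need ρ^j ≤ 1e-9/3.93e-04 = 2.54453e-06.
j ≥ ln(2.54453e-06)/ln(0.6835) = -12.8816/-0.38053 = 33.852.
So 34 more iterations are needed.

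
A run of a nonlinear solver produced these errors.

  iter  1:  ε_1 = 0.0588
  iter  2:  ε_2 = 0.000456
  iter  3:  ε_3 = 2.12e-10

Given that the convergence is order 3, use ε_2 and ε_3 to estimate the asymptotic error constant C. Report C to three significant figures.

2.24

C ≈ ε_3 / ε_2^3
  = 2.12e-10 / (0.000456)^3
  = 2.12e-10 / 9.48188e-11 ≈ 2.2358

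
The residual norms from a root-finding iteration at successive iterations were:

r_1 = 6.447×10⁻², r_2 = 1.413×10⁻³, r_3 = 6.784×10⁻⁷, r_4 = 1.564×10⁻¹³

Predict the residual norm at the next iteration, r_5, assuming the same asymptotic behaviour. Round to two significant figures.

First estimate the order: p ≈ ln(r_4/r_3) / ln(r_3/r_2) = ln(1.564×10⁻¹³/6.784×10⁻⁷)/ln(6.784×10⁻⁷/1.413×10⁻³) = ln(2.30542e-07)/ln(0.000480113) ≈ 2.0000.
Then r_5 ≈ r_4·(r_4/r_3)^p = 1.564×10⁻¹³·(2.30542e-07)^2.0000 = 1.564×10⁻¹³·5.31496e-14 ≈ 8.313e-27.

8.3e-27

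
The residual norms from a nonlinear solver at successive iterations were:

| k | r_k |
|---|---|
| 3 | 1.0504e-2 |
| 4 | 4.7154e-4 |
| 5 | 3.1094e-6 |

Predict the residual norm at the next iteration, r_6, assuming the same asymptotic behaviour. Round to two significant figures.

First estimate the order: p ≈ ln(r_5/r_4) / ln(r_4/r_3) = ln(3.1094e-6/4.7154e-4)/ln(4.7154e-4/1.0504e-2) = ln(0.00659414)/ln(0.0448915) ≈ 1.6180.
Then r_6 ≈ r_5·(r_5/r_4)^p = 3.1094e-6·(0.00659414)^1.6180 = 3.1094e-6·0.000296072 ≈ 9.206e-10.

9.2e-10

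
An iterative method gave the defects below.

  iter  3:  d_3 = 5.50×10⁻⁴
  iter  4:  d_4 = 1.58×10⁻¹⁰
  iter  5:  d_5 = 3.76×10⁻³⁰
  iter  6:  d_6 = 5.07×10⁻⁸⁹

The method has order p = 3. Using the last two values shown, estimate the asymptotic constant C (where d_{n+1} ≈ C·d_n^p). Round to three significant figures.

0.954

C ≈ d_6 / d_5^3
  = 5.07×10⁻⁸⁹ / (3.76×10⁻³⁰)^3
  = 5.07×10⁻⁸⁹ / 5.31574e-89 ≈ 0.95377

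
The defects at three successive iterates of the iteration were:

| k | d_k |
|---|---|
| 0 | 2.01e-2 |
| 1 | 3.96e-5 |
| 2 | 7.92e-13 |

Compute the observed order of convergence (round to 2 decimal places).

2.85

p ≈ ln(d_2/d_1) / ln(d_1/d_0)
  = ln(7.92e-13/3.96e-5) / ln(3.96e-5/2.01e-2)
  = ln(2e-08) / ln(0.00197015)
  = -17.72753 / -6.22965 ≈ 2.84567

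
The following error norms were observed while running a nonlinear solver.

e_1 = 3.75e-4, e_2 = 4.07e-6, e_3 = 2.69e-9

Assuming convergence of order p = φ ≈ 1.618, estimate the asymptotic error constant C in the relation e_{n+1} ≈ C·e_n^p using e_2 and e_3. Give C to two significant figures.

C ≈ e_3 / e_2^1.618
  = 2.69e-9 / (4.07e-6)^1.618
  = 2.69e-9 / 1.89812e-09 ≈ 1.4172

1.4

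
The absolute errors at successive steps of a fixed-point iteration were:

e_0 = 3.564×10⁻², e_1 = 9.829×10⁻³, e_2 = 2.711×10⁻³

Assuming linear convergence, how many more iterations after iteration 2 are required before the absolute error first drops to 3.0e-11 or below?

Rate ρ ≈ e_2/e_1 = 2.711×10⁻³/9.829×10⁻³ = 0.2758.
After j more steps, e_{2+j} ≈ 2.711×10⁻³·ρ^j; need ρ^j ≤ 3.0e-11/2.711×10⁻³ = 1.1066e-08.
j ≥ ln(1.1066e-08)/ln(0.2758) = -18.3194/-1.28808 = 14.222.
So 15 more iterations are needed.

15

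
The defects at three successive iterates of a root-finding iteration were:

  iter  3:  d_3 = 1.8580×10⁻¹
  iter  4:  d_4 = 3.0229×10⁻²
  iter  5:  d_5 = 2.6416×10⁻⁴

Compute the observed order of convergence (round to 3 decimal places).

2.610

p ≈ ln(d_5/d_4) / ln(d_4/d_3)
  = ln(2.6416×10⁻⁴/3.0229×10⁻²) / ln(3.0229×10⁻²/1.8580×10⁻¹)
  = ln(0.00873863) / ln(0.162696)
  = -4.740002 / -1.815872 ≈ 2.610317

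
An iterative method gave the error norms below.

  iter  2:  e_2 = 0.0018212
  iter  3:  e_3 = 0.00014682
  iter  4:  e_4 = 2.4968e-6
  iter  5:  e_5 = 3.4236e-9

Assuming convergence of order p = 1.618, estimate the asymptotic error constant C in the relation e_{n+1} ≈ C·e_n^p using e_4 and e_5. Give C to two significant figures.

C ≈ e_5 / e_4^1.618
  = 3.4236e-9 / (2.4968e-6)^1.618
  = 3.4236e-9 / 8.60928e-10 ≈ 3.9766

4.0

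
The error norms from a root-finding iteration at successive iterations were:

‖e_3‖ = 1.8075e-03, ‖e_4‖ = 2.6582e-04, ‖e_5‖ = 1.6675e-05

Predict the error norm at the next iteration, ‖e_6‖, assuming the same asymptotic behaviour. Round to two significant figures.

3.1e-7

First estimate the order: p ≈ ln(‖e_5‖/‖e_4‖) / ln(‖e_4‖/‖e_3‖) = ln(1.6675e-05/2.6582e-04)/ln(2.6582e-04/1.8075e-03) = ln(0.0627304)/ln(0.147065) ≈ 1.4445.
Then ‖e_6‖ ≈ ‖e_5‖·(‖e_5‖/‖e_4‖)^p = 1.6675e-05·(0.0627304)^1.4445 = 1.6675e-05·0.0183213 ≈ 3.055e-07.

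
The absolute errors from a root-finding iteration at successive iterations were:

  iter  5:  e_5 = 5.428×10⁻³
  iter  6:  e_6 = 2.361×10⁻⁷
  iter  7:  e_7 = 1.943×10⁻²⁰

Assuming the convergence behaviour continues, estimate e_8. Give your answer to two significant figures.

First estimate the order: p ≈ ln(e_7/e_6) / ln(e_6/e_5) = ln(1.943×10⁻²⁰/2.361×10⁻⁷)/ln(2.361×10⁻⁷/5.428×10⁻³) = ln(8.22956e-14)/ln(4.34967e-05) ≈ 3.0000.
Then e_8 ≈ e_7·(e_7/e_6)^p = 1.943×10⁻²⁰·(8.22956e-14)^3.0000 = 1.943×10⁻²⁰·5.57352e-40 ≈ 1.083e-59.

1.1e-59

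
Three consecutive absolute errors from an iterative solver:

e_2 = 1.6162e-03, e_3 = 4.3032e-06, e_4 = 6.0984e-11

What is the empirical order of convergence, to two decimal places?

p ≈ ln(e_4/e_3) / ln(e_3/e_2)
  = ln(6.0984e-11/4.3032e-06) / ln(4.3032e-06/1.6162e-03)
  = ln(1.41718e-05) / ln(0.00266254)
  = -11.16426 / -5.92847 ≈ 1.88316

1.88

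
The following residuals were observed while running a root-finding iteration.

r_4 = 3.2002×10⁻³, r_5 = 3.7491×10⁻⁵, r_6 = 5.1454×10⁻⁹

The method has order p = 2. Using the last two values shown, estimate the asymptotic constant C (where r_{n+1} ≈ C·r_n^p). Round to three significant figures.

3.66

C ≈ r_6 / r_5^2
  = 5.1454×10⁻⁹ / (3.7491×10⁻⁵)^2
  = 5.1454×10⁻⁹ / 1.40558e-09 ≈ 3.6607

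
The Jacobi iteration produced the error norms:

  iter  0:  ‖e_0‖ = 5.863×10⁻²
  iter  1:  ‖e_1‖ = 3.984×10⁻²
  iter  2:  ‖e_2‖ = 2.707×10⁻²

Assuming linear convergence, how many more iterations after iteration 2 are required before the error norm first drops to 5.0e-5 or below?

Rate ρ ≈ ‖e_2‖/‖e_1‖ = 2.707×10⁻²/3.984×10⁻² = 0.6795.
After j more steps, ‖e_{2+j}‖ ≈ 2.707×10⁻²·ρ^j; need ρ^j ≤ 5.0e-5/2.707×10⁻² = 0.00184706.
j ≥ ln(0.00184706)/ln(0.6795) = -6.2942/-0.38640 = 16.289.
So 17 more iterations are needed.

17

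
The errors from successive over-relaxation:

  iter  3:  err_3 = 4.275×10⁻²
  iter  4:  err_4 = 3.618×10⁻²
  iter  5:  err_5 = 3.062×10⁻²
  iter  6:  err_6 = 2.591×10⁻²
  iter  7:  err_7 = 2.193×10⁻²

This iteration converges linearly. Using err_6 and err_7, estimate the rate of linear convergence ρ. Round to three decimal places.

ρ ≈ err_7/err_6 = 2.193×10⁻²/2.591×10⁻² = 0.84639

0.846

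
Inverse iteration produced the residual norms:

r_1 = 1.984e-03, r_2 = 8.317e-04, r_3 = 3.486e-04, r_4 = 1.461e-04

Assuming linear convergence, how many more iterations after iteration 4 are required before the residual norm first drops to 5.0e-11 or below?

Rate ρ ≈ r_4/r_3 = 1.461e-04/3.486e-04 = 0.4191.
After j more steps, r_{4+j} ≈ 1.461e-04·ρ^j; need ρ^j ≤ 5.0e-11/1.461e-04 = 3.42231e-07.
j ≥ ln(3.42231e-07)/ln(0.4191) = -14.8878/-0.86965 = 17.119.
So 18 more iterations are needed.

18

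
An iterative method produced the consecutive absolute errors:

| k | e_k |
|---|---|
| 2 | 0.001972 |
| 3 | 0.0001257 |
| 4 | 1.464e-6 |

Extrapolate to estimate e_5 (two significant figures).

First estimate the order: p ≈ ln(e_4/e_3) / ln(e_3/e_2) = ln(1.464e-6/0.0001257)/ln(0.0001257/0.001972) = ln(0.0116468)/ln(0.0637424) ≈ 1.6175.
Then e_5 ≈ e_4·(e_4/e_3)^p = 1.464e-6·(0.0116468)^1.6175 = 1.464e-6·0.000744885 ≈ 1.091e-09.

1.1e-9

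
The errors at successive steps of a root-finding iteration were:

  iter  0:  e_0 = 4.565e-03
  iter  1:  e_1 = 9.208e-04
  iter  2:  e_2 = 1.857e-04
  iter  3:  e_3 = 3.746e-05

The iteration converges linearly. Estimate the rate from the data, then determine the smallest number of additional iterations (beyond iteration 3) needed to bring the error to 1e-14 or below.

Rate ρ ≈ e_3/e_2 = 3.746e-05/1.857e-04 = 0.2017.
After j more steps, e_{3+j} ≈ 3.746e-05·ρ^j; need ρ^j ≤ 1e-14/3.746e-05 = 2.66951e-10.
j ≥ ln(2.66951e-10)/ln(0.2017) = -22.0440/-1.60097 = 13.769.
So 14 more iterations are needed.

14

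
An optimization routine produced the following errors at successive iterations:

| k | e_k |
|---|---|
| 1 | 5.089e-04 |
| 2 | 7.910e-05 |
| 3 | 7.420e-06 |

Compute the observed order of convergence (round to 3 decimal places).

1.271

p ≈ ln(e_3/e_2) / ln(e_2/e_1)
  = ln(7.420e-06/7.910e-05) / ln(7.910e-05/5.089e-04)
  = ln(0.0938053) / ln(0.155433)
  = -2.366534 / -1.861541 ≈ 1.271277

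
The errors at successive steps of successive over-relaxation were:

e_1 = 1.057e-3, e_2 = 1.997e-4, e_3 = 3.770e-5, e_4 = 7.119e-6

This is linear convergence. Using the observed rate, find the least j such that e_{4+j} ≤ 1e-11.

9

Rate ρ ≈ e_4/e_3 = 7.119e-6/3.770e-5 = 0.1888.
After j more steps, e_{4+j} ≈ 7.119e-6·ρ^j; need ρ^j ≤ 1e-11/7.119e-6 = 1.40469e-06.
j ≥ ln(1.40469e-06)/ln(0.1888) = -13.4757/-1.66707 = 8.083.
So 9 more iterations are needed.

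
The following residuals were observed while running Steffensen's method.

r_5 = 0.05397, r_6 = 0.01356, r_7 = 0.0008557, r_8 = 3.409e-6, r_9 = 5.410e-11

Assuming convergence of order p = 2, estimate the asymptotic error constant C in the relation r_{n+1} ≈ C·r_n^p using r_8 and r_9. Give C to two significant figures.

4.7

C ≈ r_9 / r_8^2
  = 5.410e-11 / (3.409e-6)^2
  = 5.410e-11 / 1.16213e-11 ≈ 4.6553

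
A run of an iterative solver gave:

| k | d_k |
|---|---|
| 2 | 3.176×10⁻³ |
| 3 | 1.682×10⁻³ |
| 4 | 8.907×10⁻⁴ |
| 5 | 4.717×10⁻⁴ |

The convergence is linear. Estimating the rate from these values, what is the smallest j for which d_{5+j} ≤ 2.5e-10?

23

Rate ρ ≈ d_5/d_4 = 4.717×10⁻⁴/8.907×10⁻⁴ = 0.5296.
After j more steps, d_{5+j} ≈ 4.717×10⁻⁴·ρ^j; need ρ^j ≤ 2.5e-10/4.717×10⁻⁴ = 5.29998e-07.
j ≥ ln(5.29998e-07)/ln(0.5296) = -14.4504/-0.63563 = 22.734.
So 23 more iterations are needed.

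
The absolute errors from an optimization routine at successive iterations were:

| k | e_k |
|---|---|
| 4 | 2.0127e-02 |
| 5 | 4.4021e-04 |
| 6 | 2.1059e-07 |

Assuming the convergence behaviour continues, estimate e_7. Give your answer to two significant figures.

First estimate the order: p ≈ ln(e_6/e_5) / ln(e_5/e_4) = ln(2.1059e-07/4.4021e-04)/ln(4.4021e-04/2.0127e-02) = ln(0.000478385)/ln(0.0218716) ≈ 2.0000.
Then e_7 ≈ e_6·(e_6/e_5)^p = 2.1059e-07·(0.000478385)^2.0000 = 2.1059e-07·2.28852e-07 ≈ 4.819e-14.

4.8e-14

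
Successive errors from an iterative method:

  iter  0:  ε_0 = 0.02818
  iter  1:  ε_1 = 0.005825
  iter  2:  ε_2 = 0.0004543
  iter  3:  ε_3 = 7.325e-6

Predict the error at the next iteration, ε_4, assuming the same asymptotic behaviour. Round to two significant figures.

First estimate the order: p ≈ ln(ε_3/ε_2) / ln(ε_2/ε_1) = ln(7.325e-6/0.0004543)/ln(0.0004543/0.005825) = ln(0.0161237)/ln(0.0779914) ≈ 1.6179.
Then ε_4 ≈ ε_3·(ε_3/ε_2)^p = 7.325e-6·(0.0161237)^1.6179 = 7.325e-6·0.00125851 ≈ 9.219e-09.

9.2e-9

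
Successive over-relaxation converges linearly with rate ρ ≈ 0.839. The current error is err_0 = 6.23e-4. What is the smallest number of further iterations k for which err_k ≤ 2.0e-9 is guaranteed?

After k steps, err_k ≈ 6.23e-4·0.839^k.
Need 0.839^k ≤ 2.0e-9/6.23e-4 = 3.21027e-06.
k ≥ ln(3.21027e-06)/ln(0.839) = -12.6492/-0.17554 = 72.059.
Smallest integer k = 73.

73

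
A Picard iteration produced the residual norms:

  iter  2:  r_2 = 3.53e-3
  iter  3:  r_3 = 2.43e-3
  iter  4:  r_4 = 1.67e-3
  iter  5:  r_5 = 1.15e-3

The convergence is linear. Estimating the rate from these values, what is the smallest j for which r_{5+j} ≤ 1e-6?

Rate ρ ≈ r_5/r_4 = 1.15e-3/1.67e-3 = 0.6886.
After j more steps, r_{5+j} ≈ 1.15e-3·ρ^j; need ρ^j ≤ 1e-6/1.15e-3 = 0.000869565.
j ≥ ln(0.000869565)/ln(0.6886) = -7.0475/-0.37309 = 18.890.
So 19 more iterations are needed.

19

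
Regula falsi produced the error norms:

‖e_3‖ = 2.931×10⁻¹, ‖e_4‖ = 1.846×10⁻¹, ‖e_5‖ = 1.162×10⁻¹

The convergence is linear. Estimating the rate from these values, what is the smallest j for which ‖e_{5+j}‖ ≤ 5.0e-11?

Rate ρ ≈ ‖e_5‖/‖e_4‖ = 1.162×10⁻¹/1.846×10⁻¹ = 0.6295.
After j more steps, ‖e_{5+j}‖ ≈ 1.162×10⁻¹·ρ^j; need ρ^j ≤ 5.0e-11/1.162×10⁻¹ = 4.30293e-10.
j ≥ ln(4.30293e-10)/ln(0.6295) = -21.5666/-0.46283 = 46.597.
So 47 more iterations are needed.

47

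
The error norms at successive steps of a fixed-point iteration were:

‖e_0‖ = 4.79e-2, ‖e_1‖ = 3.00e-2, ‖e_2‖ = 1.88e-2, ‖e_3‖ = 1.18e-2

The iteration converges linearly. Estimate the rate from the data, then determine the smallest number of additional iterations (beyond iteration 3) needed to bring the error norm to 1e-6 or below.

21

Rate ρ ≈ ‖e_3‖/‖e_2‖ = 1.18e-2/1.88e-2 = 0.6277.
After j more steps, ‖e_{3+j}‖ ≈ 1.18e-2·ρ^j; need ρ^j ≤ 1e-6/1.18e-2 = 8.47458e-05.
j ≥ ln(8.47458e-05)/ln(0.6277) = -9.3759/-0.46569 = 20.133.
So 21 more iterations are needed.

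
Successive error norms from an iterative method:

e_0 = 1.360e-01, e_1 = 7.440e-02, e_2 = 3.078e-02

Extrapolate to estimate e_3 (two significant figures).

8.5e-3

First estimate the order: p ≈ ln(e_2/e_1) / ln(e_1/e_0) = ln(3.078e-02/7.440e-02)/ln(7.440e-02/1.360e-01) = ln(0.41371)/ln(0.547059) ≈ 1.4632.
Then e_3 ≈ e_2·(e_2/e_1)^p = 3.078e-02·(0.41371)^1.4632 = 3.078e-02·0.274884 ≈ 0.008461.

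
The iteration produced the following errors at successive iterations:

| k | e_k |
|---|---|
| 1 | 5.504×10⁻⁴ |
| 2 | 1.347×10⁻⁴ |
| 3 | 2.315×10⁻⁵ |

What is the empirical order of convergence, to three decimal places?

p ≈ ln(e_3/e_2) / ln(e_2/e_1)
  = ln(2.315×10⁻⁵/1.347×10⁻⁴) / ln(1.347×10⁻⁴/5.504×10⁻⁴)
  = ln(0.171863) / ln(0.244731)
  = -1.761058 / -1.407596 ≈ 1.251110

1.251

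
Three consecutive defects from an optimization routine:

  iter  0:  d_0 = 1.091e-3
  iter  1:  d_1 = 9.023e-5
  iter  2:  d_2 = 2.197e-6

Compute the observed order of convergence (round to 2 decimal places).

p ≈ ln(d_2/d_1) / ln(d_1/d_0)
  = ln(2.197e-6/9.023e-5) / ln(9.023e-5/1.091e-3)
  = ln(0.0243489) / ln(0.0827039)
  = -3.71527 / -2.49249 ≈ 1.49059

1.49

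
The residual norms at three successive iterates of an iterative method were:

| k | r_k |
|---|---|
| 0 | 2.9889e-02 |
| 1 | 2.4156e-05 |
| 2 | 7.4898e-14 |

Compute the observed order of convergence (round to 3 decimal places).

2.751

p ≈ ln(r_2/r_1) / ln(r_1/r_0)
  = ln(7.4898e-14/2.4156e-05) / ln(2.4156e-05/2.9889e-02)
  = ln(3.1006e-09) / ln(0.00080819)
  = -19.591670 / -7.120713 ≈ 2.751364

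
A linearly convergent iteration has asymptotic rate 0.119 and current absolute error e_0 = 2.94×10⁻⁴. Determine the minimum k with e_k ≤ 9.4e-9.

After k steps, e_k ≈ 2.94×10⁻⁴·0.119^k.
Need 0.119^k ≤ 9.4e-9/2.94×10⁻⁴ = 3.19728e-05.
k ≥ ln(3.19728e-05)/ln(0.119) = -10.3506/-2.12863 = 4.863.
Smallest integer k = 5.

5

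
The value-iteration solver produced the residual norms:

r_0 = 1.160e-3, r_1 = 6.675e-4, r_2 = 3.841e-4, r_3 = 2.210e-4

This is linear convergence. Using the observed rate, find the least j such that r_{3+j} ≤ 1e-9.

Rate ρ ≈ r_3/r_2 = 2.210e-4/3.841e-4 = 0.5754.
After j more steps, r_{3+j} ≈ 2.210e-4·ρ^j; need ρ^j ≤ 1e-9/2.210e-4 = 4.52489e-06.
j ≥ ln(4.52489e-06)/ln(0.5754) = -12.3059/-0.55269 = 22.265.
So 23 more iterations are needed.

23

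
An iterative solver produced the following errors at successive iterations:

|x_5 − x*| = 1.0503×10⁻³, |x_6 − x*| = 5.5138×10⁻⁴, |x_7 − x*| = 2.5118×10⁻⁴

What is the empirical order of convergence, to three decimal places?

1.220

p ≈ ln(|x_7 − x*|/|x_6 − x*|) / ln(|x_6 − x*|/|x_5 − x*|)
  = ln(2.5118×10⁻⁴/5.5138×10⁻⁴) / ln(5.5138×10⁻⁴/1.0503×10⁻³)
  = ln(0.455548) / ln(0.524974)
  = -0.786254 / -0.644407 ≈ 1.220120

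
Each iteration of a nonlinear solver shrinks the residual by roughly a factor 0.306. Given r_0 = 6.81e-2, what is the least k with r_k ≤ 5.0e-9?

14

After k steps, r_k ≈ 6.81e-2·0.306^k.
Need 0.306^k ≤ 5.0e-9/6.81e-2 = 7.34214e-08.
k ≥ ln(7.34214e-08)/ln(0.306) = -16.4271/-1.18417 = 13.872.
Smallest integer k = 14.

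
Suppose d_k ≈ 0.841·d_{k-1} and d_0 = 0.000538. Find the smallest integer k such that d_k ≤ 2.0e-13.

126

After k steps, d_k ≈ 0.000538·0.841^k.
Need 0.841^k ≤ 2.0e-13/0.000538 = 3.71747e-10.
k ≥ ln(3.71747e-10)/ln(0.841) = -21.7128/-0.17316 = 125.392.
Smallest integer k = 126.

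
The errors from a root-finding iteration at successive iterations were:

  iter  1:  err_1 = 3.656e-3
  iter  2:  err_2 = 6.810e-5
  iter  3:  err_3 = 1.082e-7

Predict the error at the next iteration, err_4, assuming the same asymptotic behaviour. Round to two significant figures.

First estimate the order: p ≈ ln(err_3/err_2) / ln(err_2/err_1) = ln(1.082e-7/6.810e-5)/ln(6.810e-5/3.656e-3) = ln(0.00158884)/ln(0.0186269) ≈ 1.6180.
Then err_4 ≈ err_3·(err_3/err_2)^p = 1.082e-7·(0.00158884)^1.6180 = 1.082e-7·2.96038e-05 ≈ 3.203e-12.

3.2e-12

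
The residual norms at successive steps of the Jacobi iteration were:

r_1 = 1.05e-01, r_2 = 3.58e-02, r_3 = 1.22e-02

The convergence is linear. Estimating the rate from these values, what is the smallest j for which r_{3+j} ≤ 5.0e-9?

14

Rate ρ ≈ r_3/r_2 = 1.22e-02/3.58e-02 = 0.3408.
After j more steps, r_{3+j} ≈ 1.22e-02·ρ^j; need ρ^j ≤ 5.0e-9/1.22e-02 = 4.09836e-07.
j ≥ ln(4.09836e-07)/ln(0.3408) = -14.7075/-1.07646 = 13.663.
So 14 more iterations are needed.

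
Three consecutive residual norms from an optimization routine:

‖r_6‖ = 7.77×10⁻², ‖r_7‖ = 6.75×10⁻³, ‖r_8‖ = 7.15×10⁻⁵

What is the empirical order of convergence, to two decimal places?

p ≈ ln(‖r_8‖/‖r_7‖) / ln(‖r_7‖/‖r_6‖)
  = ln(7.15×10⁻⁵/6.75×10⁻³) / ln(6.75×10⁻³/7.77×10⁻²)
  = ln(0.0105926) / ln(0.0868726)
  = -4.54760 / -2.44331 ≈ 1.86125

1.86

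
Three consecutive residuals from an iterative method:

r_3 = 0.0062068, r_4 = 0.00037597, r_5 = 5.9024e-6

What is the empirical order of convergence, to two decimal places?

p ≈ ln(r_5/r_4) / ln(r_4/r_3)
  = ln(5.9024e-6/0.00037597) / ln(0.00037597/0.0062068)
  = ln(0.0156991) / ln(0.0605739)
  = -4.15415 / -2.80389 ≈ 1.48157

1.48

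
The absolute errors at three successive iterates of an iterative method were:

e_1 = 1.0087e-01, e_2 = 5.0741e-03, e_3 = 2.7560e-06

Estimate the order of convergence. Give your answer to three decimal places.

p ≈ ln(e_3/e_2) / ln(e_2/e_1)
  = ln(2.7560e-06/5.0741e-03) / ln(5.0741e-03/1.0087e-01)
  = ln(0.000543151) / ln(0.0503034)
  = -7.518123 / -2.989683 ≈ 2.514689

2.515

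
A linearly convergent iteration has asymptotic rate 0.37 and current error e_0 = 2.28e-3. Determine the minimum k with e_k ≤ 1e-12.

22

After k steps, e_k ≈ 2.28e-3·0.37^k.
Need 0.37^k ≤ 1e-12/2.28e-3 = 4.38596e-10.
k ≥ ln(4.38596e-10)/ln(0.37) = -21.5474/-0.99425 = 21.672.
Smallest integer k = 22.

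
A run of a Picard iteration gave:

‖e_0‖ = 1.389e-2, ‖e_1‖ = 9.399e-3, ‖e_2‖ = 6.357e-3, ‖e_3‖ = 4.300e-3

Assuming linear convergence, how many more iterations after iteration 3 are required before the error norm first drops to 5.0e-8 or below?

30

Rate ρ ≈ ‖e_3‖/‖e_2‖ = 4.300e-3/6.357e-3 = 0.6764.
After j more steps, ‖e_{3+j}‖ ≈ 4.300e-3·ρ^j; need ρ^j ≤ 5.0e-8/4.300e-3 = 1.16279e-05.
j ≥ ln(1.16279e-05)/ln(0.6764) = -11.3621/-0.39097 = 29.061.
So 30 more iterations are needed.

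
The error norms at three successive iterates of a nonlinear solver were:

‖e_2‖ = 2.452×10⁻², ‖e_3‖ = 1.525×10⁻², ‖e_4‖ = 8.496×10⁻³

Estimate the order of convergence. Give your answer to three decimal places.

p ≈ ln(‖e_4‖/‖e_3‖) / ln(‖e_3‖/‖e_2‖)
  = ln(8.496×10⁻³/1.525×10⁻²) / ln(1.525×10⁻²/2.452×10⁻²)
  = ln(0.557115) / ln(0.621941)
  = -0.584984 / -0.474910 ≈ 1.231779

1.232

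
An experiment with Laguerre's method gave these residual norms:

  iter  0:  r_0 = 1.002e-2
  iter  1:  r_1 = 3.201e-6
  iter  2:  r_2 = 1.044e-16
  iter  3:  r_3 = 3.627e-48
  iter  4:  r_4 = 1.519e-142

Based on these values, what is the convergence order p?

3

Consecutive ratios: r_4/r_3 = 1.519e-142/3.627e-48 = 4.18803e-95, r_3/r_2 = 3.627e-48/1.044e-16 = 3.47414e-32.
p ≈ ln(4.18803e-95)/ln(3.47414e-32) = -217.3134/-72.4374 ≈ 3.00.
So the convergence is cubic (order 3).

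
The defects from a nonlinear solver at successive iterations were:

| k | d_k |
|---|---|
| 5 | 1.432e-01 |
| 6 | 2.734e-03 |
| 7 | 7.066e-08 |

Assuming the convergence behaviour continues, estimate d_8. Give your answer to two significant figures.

4.0e-20

First estimate the order: p ≈ ln(d_7/d_6) / ln(d_6/d_5) = ln(7.066e-08/2.734e-03)/ln(2.734e-03/1.432e-01) = ln(2.58449e-05)/ln(0.0190922) ≈ 2.6686.
Then d_8 ≈ d_7·(d_7/d_6)^p = 7.066e-08·(2.58449e-05)^2.6686 = 7.066e-08·5.72089e-13 ≈ 4.042e-20.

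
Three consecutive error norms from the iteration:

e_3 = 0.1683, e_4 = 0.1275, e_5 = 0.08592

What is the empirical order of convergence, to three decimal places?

1.422

p ≈ ln(e_5/e_4) / ln(e_4/e_3)
  = ln(0.08592/0.1275) / ln(0.1275/0.1683)
  = ln(0.673882) / ln(0.757576)
  = -0.394700 / -0.277631 ≈ 1.421671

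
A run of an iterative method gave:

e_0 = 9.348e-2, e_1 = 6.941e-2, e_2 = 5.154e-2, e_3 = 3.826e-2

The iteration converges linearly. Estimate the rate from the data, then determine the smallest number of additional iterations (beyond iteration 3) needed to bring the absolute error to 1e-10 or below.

67

Rate ρ ≈ e_3/e_2 = 3.826e-2/5.154e-2 = 0.7423.
After j more steps, e_{3+j} ≈ 3.826e-2·ρ^j; need ρ^j ≤ 1e-10/3.826e-2 = 2.6137e-09.
j ≥ ln(2.6137e-09)/ln(0.7423) = -19.7625/-0.29800 = 66.317.
So 67 more iterations are needed.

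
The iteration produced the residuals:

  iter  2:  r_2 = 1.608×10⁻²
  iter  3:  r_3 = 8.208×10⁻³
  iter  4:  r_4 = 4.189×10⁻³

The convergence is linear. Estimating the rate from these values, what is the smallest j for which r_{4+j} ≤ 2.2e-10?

25

Rate ρ ≈ r_4/r_3 = 4.189×10⁻³/8.208×10⁻³ = 0.5104.
After j more steps, r_{4+j} ≈ 4.189×10⁻³·ρ^j; need ρ^j ≤ 2.2e-10/4.189×10⁻³ = 5.25185e-08.
j ≥ ln(5.25185e-08)/ln(0.5104) = -16.7621/-0.67256 = 24.923.
So 25 more iterations are needed.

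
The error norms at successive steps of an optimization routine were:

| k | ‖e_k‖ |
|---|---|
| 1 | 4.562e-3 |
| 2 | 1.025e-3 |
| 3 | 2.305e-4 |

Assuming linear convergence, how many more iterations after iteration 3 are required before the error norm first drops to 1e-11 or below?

Rate ρ ≈ ‖e_3‖/‖e_2‖ = 2.305e-4/1.025e-3 = 0.2249.
After j more steps, ‖e_{3+j}‖ ≈ 2.305e-4·ρ^j; need ρ^j ≤ 1e-11/2.305e-4 = 4.33839e-08.
j ≥ ln(4.33839e-08)/ln(0.2249) = -16.9532/-1.49210 = 11.362.
So 12 more iterations are needed.

12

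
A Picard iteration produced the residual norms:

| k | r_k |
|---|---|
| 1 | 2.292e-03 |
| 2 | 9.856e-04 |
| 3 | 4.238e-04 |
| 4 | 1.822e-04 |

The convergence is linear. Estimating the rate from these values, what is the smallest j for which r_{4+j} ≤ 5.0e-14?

Rate ρ ≈ r_4/r_3 = 1.822e-04/4.238e-04 = 0.4299.
After j more steps, r_{4+j} ≈ 1.822e-04·ρ^j; need ρ^j ≤ 5.0e-14/1.822e-04 = 2.74424e-10.
j ≥ ln(2.74424e-10)/ln(0.4299) = -22.0163/-0.84420 = 26.079.
So 27 more iterations are needed.

27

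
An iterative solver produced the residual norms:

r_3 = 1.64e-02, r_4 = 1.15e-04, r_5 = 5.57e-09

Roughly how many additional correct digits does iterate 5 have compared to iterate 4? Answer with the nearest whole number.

Digits gained ≈ log₁₀(r_4/r_5) = log₁₀(1.15e-04/5.57e-09) = log₁₀(20646.3) ≈ 4.315.

4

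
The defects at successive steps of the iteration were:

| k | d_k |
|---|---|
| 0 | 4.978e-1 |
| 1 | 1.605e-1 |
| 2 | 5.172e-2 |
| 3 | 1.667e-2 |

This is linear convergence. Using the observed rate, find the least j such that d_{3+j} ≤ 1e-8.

Rate ρ ≈ d_3/d_2 = 1.667e-2/5.172e-2 = 0.3223.
After j more steps, d_{3+j} ≈ 1.667e-2·ρ^j; need ρ^j ≤ 1e-8/1.667e-2 = 5.9988e-07.
j ≥ ln(5.9988e-07)/ln(0.3223) = -14.3265/-1.13227 = 12.653.
So 13 more iterations are needed.

13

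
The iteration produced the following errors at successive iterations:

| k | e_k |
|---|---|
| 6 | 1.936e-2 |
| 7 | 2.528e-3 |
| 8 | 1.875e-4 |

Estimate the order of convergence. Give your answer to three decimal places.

1.278

p ≈ ln(e_8/e_7) / ln(e_7/e_6)
  = ln(1.875e-4/2.528e-3) / ln(2.528e-3/1.936e-2)
  = ln(0.0741693) / ln(0.130579)
  = -2.601405 / -2.035777 ≈ 1.277844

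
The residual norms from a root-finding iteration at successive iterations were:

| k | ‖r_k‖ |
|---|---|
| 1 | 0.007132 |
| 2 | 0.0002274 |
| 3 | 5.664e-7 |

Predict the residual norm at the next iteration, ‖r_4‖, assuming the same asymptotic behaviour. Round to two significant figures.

First estimate the order: p ≈ ln(‖r_3‖/‖r_2‖) / ln(‖r_2‖/‖r_1‖) = ln(5.664e-7/0.0002274)/ln(0.0002274/0.007132) = ln(0.00249077)/ln(0.0318845) ≈ 1.7399.
Then ‖r_4‖ ≈ ‖r_3‖·(‖r_3‖/‖r_2‖)^p = 5.664e-7·(0.00249077)^1.7399 = 5.664e-7·2.9504e-05 ≈ 1.671e-11.

1.7e-11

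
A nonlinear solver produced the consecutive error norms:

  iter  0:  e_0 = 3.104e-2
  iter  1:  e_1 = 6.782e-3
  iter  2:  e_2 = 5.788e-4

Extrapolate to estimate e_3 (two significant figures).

1.1e-5

First estimate the order: p ≈ ln(e_2/e_1) / ln(e_1/e_0) = ln(5.788e-4/6.782e-3)/ln(6.782e-3/3.104e-2) = ln(0.0853436)/ln(0.218492) ≈ 1.6181.
Then e_3 ≈ e_2·(e_2/e_1)^p = 5.788e-4·(0.0853436)^1.6181 = 5.788e-4·0.0186435 ≈ 1.079e-05.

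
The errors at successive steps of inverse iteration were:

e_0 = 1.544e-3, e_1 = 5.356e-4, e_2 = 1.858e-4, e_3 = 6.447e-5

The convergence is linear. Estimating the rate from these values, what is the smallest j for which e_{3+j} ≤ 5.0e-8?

7

Rate ρ ≈ e_3/e_2 = 6.447e-5/1.858e-4 = 0.3470.
After j more steps, e_{3+j} ≈ 6.447e-5·ρ^j; need ρ^j ≤ 5.0e-8/6.447e-5 = 0.000775555.
j ≥ ln(0.000775555)/ln(0.3470) = -7.1619/-1.05843 = 6.767.
So 7 more iterations are needed.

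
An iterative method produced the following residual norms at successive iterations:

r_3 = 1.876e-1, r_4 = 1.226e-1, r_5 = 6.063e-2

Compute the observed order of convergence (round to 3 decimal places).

1.655

p ≈ ln(r_5/r_4) / ln(r_4/r_3)
  = ln(6.063e-2/1.226e-1) / ln(1.226e-1/1.876e-1)
  = ln(0.494535) / ln(0.653518)
  = -0.704137 / -0.425385 ≈ 1.655293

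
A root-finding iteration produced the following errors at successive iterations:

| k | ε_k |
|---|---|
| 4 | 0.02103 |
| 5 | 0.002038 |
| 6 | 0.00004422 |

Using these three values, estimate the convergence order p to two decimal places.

1.64

p ≈ ln(ε_6/ε_5) / ln(ε_5/ε_4)
  = ln(0.00004422/0.002038) / ln(0.002038/0.02103)
  = ln(0.0216977) / ln(0.0969092)
  = -3.83055 / -2.33398 ≈ 1.64121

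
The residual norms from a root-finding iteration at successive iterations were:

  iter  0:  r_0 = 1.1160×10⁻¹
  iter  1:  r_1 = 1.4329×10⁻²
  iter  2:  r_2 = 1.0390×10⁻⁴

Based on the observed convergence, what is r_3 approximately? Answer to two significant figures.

First estimate the order: p ≈ ln(r_2/r_1) / ln(r_1/r_0) = ln(1.0390×10⁻⁴/1.4329×10⁻²)/ln(1.4329×10⁻²/1.1160×10⁻¹) = ln(0.00725103)/ln(0.128396) ≈ 2.4001.
Then r_3 ≈ r_2·(r_2/r_1)^p = 1.0390×10⁻⁴·(0.00725103)^2.4001 = 1.0390×10⁻⁴·7.32395e-06 ≈ 7.61e-10.

7.6e-10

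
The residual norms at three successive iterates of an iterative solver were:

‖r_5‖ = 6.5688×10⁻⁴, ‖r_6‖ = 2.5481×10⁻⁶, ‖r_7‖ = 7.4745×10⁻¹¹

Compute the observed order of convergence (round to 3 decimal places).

p ≈ ln(‖r_7‖/‖r_6‖) / ln(‖r_6‖/‖r_5‖)
  = ln(7.4745×10⁻¹¹/2.5481×10⁻⁶) / ln(2.5481×10⁻⁶/6.5688×10⁻⁴)
  = ln(2.93336e-05) / ln(0.0038791)
  = -10.436777 / -5.552152 ≈ 1.879771

1.880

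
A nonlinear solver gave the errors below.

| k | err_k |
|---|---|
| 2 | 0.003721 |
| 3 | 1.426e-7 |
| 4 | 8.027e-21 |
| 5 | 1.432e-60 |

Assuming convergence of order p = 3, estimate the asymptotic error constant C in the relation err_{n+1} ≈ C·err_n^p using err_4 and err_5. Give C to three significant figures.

C ≈ err_5 / err_4^3
  = 1.432e-60 / (8.027e-21)^3
  = 1.432e-60 / 5.17202e-61 ≈ 2.7687

2.77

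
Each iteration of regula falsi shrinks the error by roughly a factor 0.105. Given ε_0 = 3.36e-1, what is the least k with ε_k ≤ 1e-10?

After k steps, ε_k ≈ 3.36e-1·0.105^k.
Need 0.105^k ≤ 1e-10/3.36e-1 = 2.97619e-10.
k ≥ ln(2.97619e-10)/ln(0.105) = -21.9352/-2.25379 = 9.733.
Smallest integer k = 10.

10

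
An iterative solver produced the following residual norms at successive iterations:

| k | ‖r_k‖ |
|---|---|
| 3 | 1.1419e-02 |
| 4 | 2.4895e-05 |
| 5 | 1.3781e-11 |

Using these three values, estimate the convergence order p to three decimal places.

p ≈ ln(‖r_5‖/‖r_4‖) / ln(‖r_4‖/‖r_3‖)
  = ln(1.3781e-11/2.4895e-05) / ln(2.4895e-05/1.1419e-02)
  = ln(5.53565e-07) / ln(0.00218014)
  = -14.406887 / -6.128366 ≈ 2.350853

2.351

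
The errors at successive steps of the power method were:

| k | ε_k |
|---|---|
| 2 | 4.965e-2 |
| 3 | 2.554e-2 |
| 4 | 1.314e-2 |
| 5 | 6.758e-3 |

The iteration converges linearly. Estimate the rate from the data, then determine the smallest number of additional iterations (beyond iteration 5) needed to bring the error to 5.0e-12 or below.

Rate ρ ≈ ε_5/ε_4 = 6.758e-3/1.314e-2 = 0.5143.
After j more steps, ε_{5+j} ≈ 6.758e-3·ρ^j; need ρ^j ≤ 5.0e-12/6.758e-3 = 7.39864e-10.
j ≥ ln(7.39864e-10)/ln(0.5143) = -21.0246/-0.66495 = 31.618.
So 32 more iterations are needed.

32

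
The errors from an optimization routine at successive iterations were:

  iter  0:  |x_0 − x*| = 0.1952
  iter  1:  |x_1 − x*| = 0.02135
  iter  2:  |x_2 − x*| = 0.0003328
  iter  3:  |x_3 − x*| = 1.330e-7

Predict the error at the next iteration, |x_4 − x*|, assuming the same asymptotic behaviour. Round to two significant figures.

5.4e-14

First estimate the order: p ≈ ln(|x_3 − x*|/|x_2 − x*|) / ln(|x_2 − x*|/|x_1 − x*|) = ln(1.330e-7/0.0003328)/ln(0.0003328/0.02135) = ln(0.000399639)/ln(0.0155878) ≈ 1.8804.
Then |x_4 − x*| ≈ |x_3 − x*|·(|x_3 − x*|/|x_2 − x*|)^p = 1.330e-7·(0.000399639)^1.8804 = 1.330e-7·4.0717e-07 ≈ 5.415e-14.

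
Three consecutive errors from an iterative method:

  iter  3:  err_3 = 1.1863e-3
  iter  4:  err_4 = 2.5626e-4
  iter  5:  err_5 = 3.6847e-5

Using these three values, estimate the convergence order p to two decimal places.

1.27

p ≈ ln(err_5/err_4) / ln(err_4/err_3)
  = ln(3.6847e-5/2.5626e-4) / ln(2.5626e-4/1.1863e-3)
  = ln(0.143788) / ln(0.216016)
  = -1.93942 / -1.53240 ≈ 1.26561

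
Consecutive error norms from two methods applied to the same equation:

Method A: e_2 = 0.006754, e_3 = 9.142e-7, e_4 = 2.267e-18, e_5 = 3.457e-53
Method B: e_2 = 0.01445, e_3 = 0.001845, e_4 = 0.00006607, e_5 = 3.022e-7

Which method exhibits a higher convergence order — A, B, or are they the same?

A

Method A: p ≈ ln(3.457e-53/2.267e-18)/ln(2.267e-18/9.142e-7) ≈ 3.00.
Method B: p ≈ ln(3.022e-7/0.00006607)/ln(0.00006607/0.001845) ≈ 1.62.
Method A has the higher order (≈3.0 vs ≈1.6).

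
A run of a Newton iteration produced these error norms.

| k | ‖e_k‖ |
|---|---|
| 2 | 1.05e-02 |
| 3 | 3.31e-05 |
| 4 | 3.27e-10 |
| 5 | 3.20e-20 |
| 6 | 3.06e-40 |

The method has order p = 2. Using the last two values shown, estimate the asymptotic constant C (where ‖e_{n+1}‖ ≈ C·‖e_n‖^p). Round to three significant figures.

0.299

C ≈ ‖e_6‖ / ‖e_5‖^2
  = 3.06e-40 / (3.20e-20)^2
  = 3.06e-40 / 1.024e-39 ≈ 0.29883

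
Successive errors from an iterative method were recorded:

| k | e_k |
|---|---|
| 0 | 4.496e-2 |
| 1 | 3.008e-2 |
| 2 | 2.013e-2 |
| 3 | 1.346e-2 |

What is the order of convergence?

1

Consecutive ratios: e_3/e_2 = 1.346e-2/2.013e-2 = 0.668654, e_2/e_1 = 2.013e-2/3.008e-2 = 0.669215.
p ≈ ln(0.668654)/ln(0.669215) = -0.4025/-0.4016 ≈ 1.00.
So the convergence is linear (order 1).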